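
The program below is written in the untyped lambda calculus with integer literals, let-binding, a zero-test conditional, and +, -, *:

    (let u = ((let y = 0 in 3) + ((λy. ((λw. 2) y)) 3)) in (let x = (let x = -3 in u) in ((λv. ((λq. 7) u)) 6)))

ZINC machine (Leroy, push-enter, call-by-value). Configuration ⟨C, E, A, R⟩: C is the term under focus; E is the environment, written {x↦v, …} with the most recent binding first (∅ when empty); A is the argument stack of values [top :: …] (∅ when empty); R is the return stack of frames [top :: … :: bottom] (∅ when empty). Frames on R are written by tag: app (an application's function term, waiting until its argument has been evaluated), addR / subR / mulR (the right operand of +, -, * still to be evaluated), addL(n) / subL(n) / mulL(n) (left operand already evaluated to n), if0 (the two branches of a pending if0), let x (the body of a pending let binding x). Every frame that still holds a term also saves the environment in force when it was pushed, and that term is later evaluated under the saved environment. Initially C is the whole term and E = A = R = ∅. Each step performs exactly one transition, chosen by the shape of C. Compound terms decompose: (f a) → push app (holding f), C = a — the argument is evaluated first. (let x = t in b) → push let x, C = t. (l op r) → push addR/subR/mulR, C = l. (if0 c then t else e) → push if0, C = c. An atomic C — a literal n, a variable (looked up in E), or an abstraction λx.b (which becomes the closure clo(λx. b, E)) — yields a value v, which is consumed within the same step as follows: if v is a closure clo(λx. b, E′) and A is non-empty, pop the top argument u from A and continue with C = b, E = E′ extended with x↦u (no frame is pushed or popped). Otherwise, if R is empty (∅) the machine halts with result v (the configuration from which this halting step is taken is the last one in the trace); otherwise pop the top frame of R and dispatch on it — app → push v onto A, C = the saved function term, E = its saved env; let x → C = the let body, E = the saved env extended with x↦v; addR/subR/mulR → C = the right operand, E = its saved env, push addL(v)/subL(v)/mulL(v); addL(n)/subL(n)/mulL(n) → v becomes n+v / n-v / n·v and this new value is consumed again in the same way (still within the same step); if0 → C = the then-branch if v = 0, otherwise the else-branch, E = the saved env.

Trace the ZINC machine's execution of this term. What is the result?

step 0: [C=(let u = ((let y = 0 in 3) + ((λy. ((λw. 2) y)) 3)) in (let x = (let x = -3 in u) in ((λv. ((λq. 7) u)) 6))) | E=∅ | A=∅ | R=∅]
step 1: [C=((let y = 0 in 3) + ((λy. ((λw. 2) y)) 3)) | E=∅ | A=∅ | R=[let u]]
step 2: [C=(let y = 0 in 3) | E=∅ | A=∅ | R=[addR :: let u]]
step 3: [C=0 | E=∅ | A=∅ | R=[let y :: addR :: let u]]
step 4: [C=3 | E={y↦0} | A=∅ | R=[addR :: let u]]
step 5: [C=((λy. ((λw. 2) y)) 3) | E=∅ | A=∅ | R=[addL(3) :: let u]]
step 6: [C=3 | E=∅ | A=∅ | R=[app :: addL(3) :: let u]]
step 7: [C=(λy. ((λw. 2) y)) | E=∅ | A=[3] | R=[addL(3) :: let u]]
step 8: [C=((λw. 2) y) | E={y↦3} | A=∅ | R=[addL(3) :: let u]]
step 9: [C=y | E={y↦3} | A=∅ | R=[app :: addL(3) :: let u]]
step 10: [C=(λw. 2) | E={y↦3} | A=[3] | R=[addL(3) :: let u]]
step 11: [C=2 | E={w↦3, y↦3} | A=∅ | R=[addL(3) :: let u]]
step 12: [C=(let x = (let x = -3 in u) in ((λv. ((λq. 7) u)) 6)) | E={u↦5} | A=∅ | R=∅]
step 13: [C=(let x = -3 in u) | E={u↦5} | A=∅ | R=[let x]]
step 14: [C=-3 | E={u↦5} | A=∅ | R=[let x :: let x]]
step 15: [C=u | E={x↦-3, u↦5} | A=∅ | R=[let x]]
step 16: [C=((λv. ((λq. 7) u)) 6) | E={x↦5, u↦5} | A=∅ | R=∅]
step 17: [C=6 | E={x↦5, u↦5} | A=∅ | R=[app]]
step 18: [C=(λv. ((λq. 7) u)) | E={x↦5, u↦5} | A=[6] | R=∅]
step 19: [C=((λq. 7) u) | E={v↦6, x↦5, u↦5} | A=∅ | R=∅]
step 20: [C=u | E={v↦6, x↦5, u↦5} | A=∅ | R=[app]]
step 21: [C=(λq. 7) | E={v↦6, x↦5, u↦5} | A=[5] | R=∅]
step 22: [C=7 | E={q↦5, v↦6, x↦5, u↦5} | A=∅ | R=∅]
→ final value 7

Answer: 7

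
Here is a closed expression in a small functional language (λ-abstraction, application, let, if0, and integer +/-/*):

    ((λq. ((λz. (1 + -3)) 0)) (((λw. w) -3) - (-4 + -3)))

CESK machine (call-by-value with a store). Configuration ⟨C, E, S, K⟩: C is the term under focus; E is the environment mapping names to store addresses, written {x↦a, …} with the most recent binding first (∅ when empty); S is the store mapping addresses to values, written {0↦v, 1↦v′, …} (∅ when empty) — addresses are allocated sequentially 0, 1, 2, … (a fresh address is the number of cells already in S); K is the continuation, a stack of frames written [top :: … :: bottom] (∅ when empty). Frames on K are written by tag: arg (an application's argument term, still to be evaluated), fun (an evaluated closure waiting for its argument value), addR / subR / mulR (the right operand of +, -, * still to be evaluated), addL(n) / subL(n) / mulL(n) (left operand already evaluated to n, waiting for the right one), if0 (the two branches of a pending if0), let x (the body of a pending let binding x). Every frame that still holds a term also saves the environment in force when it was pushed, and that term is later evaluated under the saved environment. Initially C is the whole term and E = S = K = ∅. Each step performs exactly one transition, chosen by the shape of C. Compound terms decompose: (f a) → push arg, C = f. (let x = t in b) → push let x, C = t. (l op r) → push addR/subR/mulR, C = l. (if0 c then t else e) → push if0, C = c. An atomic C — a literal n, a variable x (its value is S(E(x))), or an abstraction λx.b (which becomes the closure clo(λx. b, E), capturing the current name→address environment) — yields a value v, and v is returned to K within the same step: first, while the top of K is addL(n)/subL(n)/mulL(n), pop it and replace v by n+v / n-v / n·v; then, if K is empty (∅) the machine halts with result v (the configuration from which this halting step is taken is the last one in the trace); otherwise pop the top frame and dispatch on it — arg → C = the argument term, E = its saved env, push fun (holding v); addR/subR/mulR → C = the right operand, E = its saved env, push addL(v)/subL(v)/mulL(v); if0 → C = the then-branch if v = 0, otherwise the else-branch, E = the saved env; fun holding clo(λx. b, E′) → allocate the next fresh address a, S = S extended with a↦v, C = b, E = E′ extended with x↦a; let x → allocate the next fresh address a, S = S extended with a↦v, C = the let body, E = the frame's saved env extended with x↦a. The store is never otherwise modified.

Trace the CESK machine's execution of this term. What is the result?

0. [C=((λq. ((λz. (1 + -3)) 0)) (((λw. w) -3) - (-4 + -3))) | E=∅ | S=∅ | K=∅]
1. [C=(λq. ((λz. (1 + -3)) 0)) | E=∅ | S=∅ | K=[arg]]
2. [C=(((λw. w) -3) - (-4 + -3)) | E=∅ | S=∅ | K=[fun]]
3. [C=((λw. w) -3) | E=∅ | S=∅ | K=[subR :: fun]]
4. [C=(λw. w) | E=∅ | S=∅ | K=[arg :: subR :: fun]]
5. [C=-3 | E=∅ | S=∅ | K=[fun :: subR :: fun]]
6. [C=w | E={w↦0} | S={0↦-3} | K=[subR :: fun]]
7. [C=(-4 + -3) | E=∅ | S={0↦-3} | K=[subL(-3) :: fun]]
8. [C=-4 | E=∅ | S={0↦-3} | K=[addR :: subL(-3) :: fun]]
9. [C=-3 | E=∅ | S={0↦-3} | K=[addL(-4) :: subL(-3) :: fun]]
10. [C=((λz. (1 + -3)) 0) | E={q↦1} | S={0↦-3, 1↦4} | K=∅]
11. [C=(λz. (1 + -3)) | E={q↦1} | S={0↦-3, 1↦4} | K=[arg]]
12. [C=0 | E={q↦1} | S={0↦-3, 1↦4} | K=[fun]]
13. [C=(1 + -3) | E={z↦2, q↦1} | S={0↦-3, 1↦4, 2↦0} | K=∅]
14. [C=1 | E={z↦2, q↦1} | S={0↦-3, 1↦4, 2↦0} | K=[addR]]
15. [C=-3 | E={z↦2, q↦1} | S={0↦-3, 1↦4, 2↦0} | K=[addL(1)]]
→ final value -2

Answer: -2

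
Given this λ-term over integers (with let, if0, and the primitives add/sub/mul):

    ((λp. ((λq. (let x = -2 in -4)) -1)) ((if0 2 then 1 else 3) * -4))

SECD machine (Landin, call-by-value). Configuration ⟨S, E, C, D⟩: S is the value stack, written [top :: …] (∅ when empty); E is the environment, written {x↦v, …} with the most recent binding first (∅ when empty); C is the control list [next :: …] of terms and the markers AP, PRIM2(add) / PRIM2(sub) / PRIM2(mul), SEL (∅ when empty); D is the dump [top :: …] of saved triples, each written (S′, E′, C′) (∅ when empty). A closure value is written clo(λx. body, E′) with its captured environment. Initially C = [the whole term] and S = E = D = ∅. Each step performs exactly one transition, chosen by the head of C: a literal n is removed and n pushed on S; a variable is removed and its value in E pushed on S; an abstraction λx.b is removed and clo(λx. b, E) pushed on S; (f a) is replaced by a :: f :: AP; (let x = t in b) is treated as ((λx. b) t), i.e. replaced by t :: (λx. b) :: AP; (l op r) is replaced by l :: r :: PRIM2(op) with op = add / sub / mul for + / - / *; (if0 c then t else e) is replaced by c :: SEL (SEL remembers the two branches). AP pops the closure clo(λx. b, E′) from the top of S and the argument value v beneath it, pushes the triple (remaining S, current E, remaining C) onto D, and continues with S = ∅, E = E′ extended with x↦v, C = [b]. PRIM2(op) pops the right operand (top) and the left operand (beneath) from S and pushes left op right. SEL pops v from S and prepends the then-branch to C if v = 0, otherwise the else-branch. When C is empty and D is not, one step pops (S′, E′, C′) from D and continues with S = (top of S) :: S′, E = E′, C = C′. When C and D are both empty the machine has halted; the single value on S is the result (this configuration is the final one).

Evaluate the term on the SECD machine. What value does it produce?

step 0: ⟨S=∅; E=∅; C=[((λp. ((λq. (let x = -2 in -4)) -1)) ((if0 2 then 1 else 3) * -4))]; D=∅⟩
step 1: ⟨S=∅; E=∅; C=[((if0 2 then 1 else 3) * -4) :: (λp. ((λq. (let x = -2 in -4)) -1)) :: AP]; D=∅⟩
step 2: ⟨S=∅; E=∅; C=[(if0 2 then 1 else 3) :: -4 :: PRIM2(mul) :: (λp. ((λq. (let x = -2 in -4)) -1)) :: AP]; D=∅⟩
step 3: ⟨S=∅; E=∅; C=[2 :: SEL :: -4 :: PRIM2(mul) :: (λp. ((λq. (let x = -2 in -4)) -1)) :: AP]; D=∅⟩
step 4: ⟨S=[2]; E=∅; C=[SEL :: -4 :: PRIM2(mul) :: (λp. ((λq. (let x = -2 in -4)) -1)) :: AP]; D=∅⟩
step 5: ⟨S=∅; E=∅; C=[3 :: -4 :: PRIM2(mul) :: (λp. ((λq. (let x = -2 in -4)) -1)) :: AP]; D=∅⟩
step 6: ⟨S=[3]; E=∅; C=[-4 :: PRIM2(mul) :: (λp. ((λq. (let x = -2 in -4)) -1)) :: AP]; D=∅⟩
step 7: ⟨S=[-4 :: 3]; E=∅; C=[PRIM2(mul) :: (λp. ((λq. (let x = -2 in -4)) -1)) :: AP]; D=∅⟩
step 8: ⟨S=[-12]; E=∅; C=[(λp. ((λq. (let x = -2 in -4)) -1)) :: AP]; D=∅⟩
step 9: ⟨S=[clo(λp. ((λq. (let x = -2 in -4)) -1), ∅) :: -12]; E=∅; C=[AP]; D=∅⟩
step 10: ⟨S=∅; E={p↦-12}; C=[((λq. (let x = -2 in -4)) -1)]; D=[(∅, ∅, ∅)]⟩
step 11: ⟨S=∅; E={p↦-12}; C=[-1 :: (λq. (let x = -2 in -4)) :: AP]; D=[(∅, ∅, ∅)]⟩
step 12: ⟨S=[-1]; E={p↦-12}; C=[(λq. (let x = -2 in -4)) :: AP]; D=[(∅, ∅, ∅)]⟩
step 13: ⟨S=[clo(λq. (let x = -2 in -4), {p↦-12}) :: -1]; E={p↦-12}; C=[AP]; D=[(∅, ∅, ∅)]⟩
step 14: ⟨S=∅; E={q↦-1, p↦-12}; C=[(let x = -2 in -4)]; D=[(∅, {p↦-12}, ∅) :: (∅, ∅, ∅)]⟩
step 15: ⟨S=∅; E={q↦-1, p↦-12}; C=[-2 :: (λx. -4) :: AP]; D=[(∅, {p↦-12}, ∅) :: (∅, ∅, ∅)]⟩
step 16: ⟨S=[-2]; E={q↦-1, p↦-12}; C=[(λx. -4) :: AP]; D=[(∅, {p↦-12}, ∅) :: (∅, ∅, ∅)]⟩
step 17: ⟨S=[clo(λx. -4, {q↦-1, p↦-12}) :: -2]; E={q↦-1, p↦-12}; C=[AP]; D=[(∅, {p↦-12}, ∅) :: (∅, ∅, ∅)]⟩
step 18: ⟨S=∅; E={x↦-2, q↦-1, p↦-12}; C=[-4]; D=[(∅, {q↦-1, p↦-12}, ∅) :: (∅, {p↦-12}, ∅) :: (∅, ∅, ∅)]⟩
step 19: ⟨S=[-4]; E={x↦-2, q↦-1, p↦-12}; C=∅; D=[(∅, {q↦-1, p↦-12}, ∅) :: (∅, {p↦-12}, ∅) :: (∅, ∅, ∅)]⟩
step 20: ⟨S=[-4]; E={q↦-1, p↦-12}; C=∅; D=[(∅, {p↦-12}, ∅) :: (∅, ∅, ∅)]⟩
step 21: ⟨S=[-4]; E={p↦-12}; C=∅; D=[(∅, ∅, ∅)]⟩
step 22: ⟨S=[-4]; E=∅; C=∅; D=∅⟩
→ final value -4

Answer: -4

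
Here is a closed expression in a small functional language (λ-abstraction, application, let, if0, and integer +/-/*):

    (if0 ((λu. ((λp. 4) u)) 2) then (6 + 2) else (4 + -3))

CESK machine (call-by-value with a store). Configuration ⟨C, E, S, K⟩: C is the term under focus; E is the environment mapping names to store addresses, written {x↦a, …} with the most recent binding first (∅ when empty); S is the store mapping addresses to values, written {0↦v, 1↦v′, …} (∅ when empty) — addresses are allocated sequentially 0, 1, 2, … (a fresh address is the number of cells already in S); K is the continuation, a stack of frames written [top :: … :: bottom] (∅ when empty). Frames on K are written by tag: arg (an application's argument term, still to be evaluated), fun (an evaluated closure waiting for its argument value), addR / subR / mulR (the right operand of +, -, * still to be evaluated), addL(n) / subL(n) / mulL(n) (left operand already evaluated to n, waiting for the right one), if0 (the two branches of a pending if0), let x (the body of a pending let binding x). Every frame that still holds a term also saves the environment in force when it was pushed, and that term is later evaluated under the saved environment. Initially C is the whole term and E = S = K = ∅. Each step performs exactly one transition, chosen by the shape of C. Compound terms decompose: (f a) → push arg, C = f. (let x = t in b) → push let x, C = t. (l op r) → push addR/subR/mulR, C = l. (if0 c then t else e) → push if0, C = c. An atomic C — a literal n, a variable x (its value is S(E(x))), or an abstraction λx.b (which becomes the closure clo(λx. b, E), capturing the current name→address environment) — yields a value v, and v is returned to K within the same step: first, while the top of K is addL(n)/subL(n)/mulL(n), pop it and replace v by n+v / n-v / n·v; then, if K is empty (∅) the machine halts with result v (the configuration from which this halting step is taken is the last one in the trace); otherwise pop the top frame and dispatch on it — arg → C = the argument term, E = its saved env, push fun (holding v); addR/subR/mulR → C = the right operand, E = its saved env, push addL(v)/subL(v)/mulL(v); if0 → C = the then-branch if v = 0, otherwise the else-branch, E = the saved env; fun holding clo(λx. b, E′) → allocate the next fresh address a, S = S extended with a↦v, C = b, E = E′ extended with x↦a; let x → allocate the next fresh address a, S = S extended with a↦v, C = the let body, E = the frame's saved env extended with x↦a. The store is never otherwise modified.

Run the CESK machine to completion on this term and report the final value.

Answer: 1

Machine steps:
t=0: [C=(if0 ((λu. ((λp. 4) u)) 2) then (6 + 2) else (4 + -3)) | E=∅ | S=∅ | K=∅]
t=1: [C=((λu. ((λp. 4) u)) 2) | E=∅ | S=∅ | K=[if0]]
t=2: [C=(λu. ((λp. 4) u)) | E=∅ | S=∅ | K=[arg :: if0]]
t=3: [C=2 | E=∅ | S=∅ | K=[fun :: if0]]
t=4: [C=((λp. 4) u) | E={u↦0} | S={0↦2} | K=[if0]]
t=5: [C=(λp. 4) | E={u↦0} | S={0↦2} | K=[arg :: if0]]
t=6: [C=u | E={u↦0} | S={0↦2} | K=[fun :: if0]]
t=7: [C=4 | E={p↦1, u↦0} | S={0↦2, 1↦2} | K=[if0]]
t=8: [C=(4 + -3) | E=∅ | S={0↦2, 1↦2} | K=∅]
t=9: [C=4 | E=∅ | S={0↦2, 1↦2} | K=[addR]]
t=10: [C=-3 | E=∅ | S={0↦2, 1↦2} | K=[addL(4)]]
→ final value 1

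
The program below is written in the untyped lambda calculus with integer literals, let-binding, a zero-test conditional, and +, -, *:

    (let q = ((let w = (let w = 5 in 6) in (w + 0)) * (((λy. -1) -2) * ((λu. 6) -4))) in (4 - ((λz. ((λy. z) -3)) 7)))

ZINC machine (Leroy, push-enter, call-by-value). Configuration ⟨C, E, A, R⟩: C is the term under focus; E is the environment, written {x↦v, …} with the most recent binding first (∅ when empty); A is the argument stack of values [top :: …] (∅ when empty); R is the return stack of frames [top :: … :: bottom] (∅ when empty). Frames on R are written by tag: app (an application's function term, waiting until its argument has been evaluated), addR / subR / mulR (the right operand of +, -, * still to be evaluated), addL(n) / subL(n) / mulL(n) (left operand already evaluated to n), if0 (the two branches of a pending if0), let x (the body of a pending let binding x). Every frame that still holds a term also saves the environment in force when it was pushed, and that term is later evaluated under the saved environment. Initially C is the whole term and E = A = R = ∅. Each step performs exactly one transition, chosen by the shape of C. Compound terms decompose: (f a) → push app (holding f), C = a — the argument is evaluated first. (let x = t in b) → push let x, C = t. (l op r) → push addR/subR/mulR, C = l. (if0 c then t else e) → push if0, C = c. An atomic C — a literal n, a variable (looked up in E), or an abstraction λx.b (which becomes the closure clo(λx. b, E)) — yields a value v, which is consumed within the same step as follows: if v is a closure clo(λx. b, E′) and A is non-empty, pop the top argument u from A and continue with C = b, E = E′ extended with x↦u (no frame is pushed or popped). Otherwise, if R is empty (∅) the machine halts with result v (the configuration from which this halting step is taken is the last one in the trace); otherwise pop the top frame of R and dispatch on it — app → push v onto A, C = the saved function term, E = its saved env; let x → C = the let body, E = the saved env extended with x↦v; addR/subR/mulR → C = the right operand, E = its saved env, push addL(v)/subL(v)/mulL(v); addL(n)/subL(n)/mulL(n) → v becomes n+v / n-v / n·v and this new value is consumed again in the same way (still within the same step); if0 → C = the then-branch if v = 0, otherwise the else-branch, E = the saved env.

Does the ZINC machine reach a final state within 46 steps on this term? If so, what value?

Answer: -3

Machine steps:
step 0: <C=(let q = ((let w = (let w = 5 in 6) in (w + 0)) * (((λy. -1) -2) * ((λu. 6) -4))) in (4 - ((λz. ((λy. z) -3)) 7))), E=∅, A=∅, R=∅>
step 1: <C=((let w = (let w = 5 in 6) in (w + 0)) * (((λy. -1) -2) * ((λu. 6) -4))), E=∅, A=∅, R=[let q]>
step 2: <C=(let w = (let w = 5 in 6) in (w + 0)), E=∅, A=∅, R=[mulR :: let q]>
step 3: <C=(let w = 5 in 6), E=∅, A=∅, R=[let w :: mulR :: let q]>
step 4: <C=5, E=∅, A=∅, R=[let w :: let w :: mulR :: let q]>
step 5: <C=6, E={w↦5}, A=∅, R=[let w :: mulR :: let q]>
step 6: <C=(w + 0), E={w↦6}, A=∅, R=[mulR :: let q]>
step 7: <C=w, E={w↦6}, A=∅, R=[addR :: mulR :: let q]>
step 8: <C=0, E={w↦6}, A=∅, R=[addL(6) :: mulR :: let q]>
step 9: <C=(((λy. -1) -2) * ((λu. 6) -4)), E=∅, A=∅, R=[mulL(6) :: let q]>
step 10: <C=((λy. -1) -2), E=∅, A=∅, R=[mulR :: mulL(6) :: let q]>
step 11: <C=-2, E=∅, A=∅, R=[app :: mulR :: mulL(6) :: let q]>
step 12: <C=(λy. -1), E=∅, A=[-2], R=[mulR :: mulL(6) :: let q]>
step 13: <C=-1, E={y↦-2}, A=∅, R=[mulR :: mulL(6) :: let q]>
step 14: <C=((λu. 6) -4), E=∅, A=∅, R=[mulL(-1) :: mulL(6) :: let q]>
step 15: <C=-4, E=∅, A=∅, R=[app :: mulL(-1) :: mulL(6) :: let q]>
step 16: <C=(λu. 6), E=∅, A=[-4], R=[mulL(-1) :: mulL(6) :: let q]>
step 17: <C=6, E={u↦-4}, A=∅, R=[mulL(-1) :: mulL(6) :: let q]>
step 18: <C=(4 - ((λz. ((λy. z) -3)) 7)), E={q↦-36}, A=∅, R=∅>
step 19: <C=4, E={q↦-36}, A=∅, R=[subR]>
step 20: <C=((λz. ((λy. z) -3)) 7), E={q↦-36}, A=∅, R=[subL(4)]>
step 21: <C=7, E={q↦-36}, A=∅, R=[app :: subL(4)]>
step 22: <C=(λz. ((λy. z) -3)), E={q↦-36}, A=[7], R=[subL(4)]>
step 23: <C=((λy. z) -3), E={z↦7, q↦-36}, A=∅, R=[subL(4)]>
step 24: <C=-3, E={z↦7, q↦-36}, A=∅, R=[app :: subL(4)]>
step 25: <C=(λy. z), E={z↦7, q↦-36}, A=[-3], R=[subL(4)]>
step 26: <C=z, E={y↦-3, z↦7, q↦-36}, A=∅, R=[subL(4)]>
→ final value -3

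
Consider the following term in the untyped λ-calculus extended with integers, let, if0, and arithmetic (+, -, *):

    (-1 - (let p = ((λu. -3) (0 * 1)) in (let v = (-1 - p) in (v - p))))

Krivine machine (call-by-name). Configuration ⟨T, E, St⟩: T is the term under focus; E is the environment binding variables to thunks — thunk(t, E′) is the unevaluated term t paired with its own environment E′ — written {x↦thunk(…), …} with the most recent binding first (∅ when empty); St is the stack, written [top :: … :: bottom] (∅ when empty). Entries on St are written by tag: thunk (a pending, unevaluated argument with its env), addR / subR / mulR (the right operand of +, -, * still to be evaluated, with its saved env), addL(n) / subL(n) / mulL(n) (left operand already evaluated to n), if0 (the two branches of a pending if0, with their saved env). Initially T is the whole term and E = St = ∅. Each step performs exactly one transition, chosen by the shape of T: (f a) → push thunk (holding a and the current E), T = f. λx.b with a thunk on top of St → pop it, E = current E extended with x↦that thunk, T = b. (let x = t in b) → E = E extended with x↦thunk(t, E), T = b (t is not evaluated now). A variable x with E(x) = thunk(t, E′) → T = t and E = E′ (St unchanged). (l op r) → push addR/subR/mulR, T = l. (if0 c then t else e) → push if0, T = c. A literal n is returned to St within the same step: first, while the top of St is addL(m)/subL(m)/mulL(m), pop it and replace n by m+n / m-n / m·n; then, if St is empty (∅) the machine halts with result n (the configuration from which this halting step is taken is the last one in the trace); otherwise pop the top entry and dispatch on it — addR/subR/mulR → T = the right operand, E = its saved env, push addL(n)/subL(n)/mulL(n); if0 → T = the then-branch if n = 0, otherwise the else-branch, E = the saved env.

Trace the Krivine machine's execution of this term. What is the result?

t=0: ⟨T=(-1 - (let p = ((λu. -3) (0 * 1)) in (let v = (-1 - p) in (v - p)))); E=∅; St=∅⟩
t=1: ⟨T=-1; E=∅; St=[subR]⟩
t=2: ⟨T=(let p = ((λu. -3) (0 * 1)) in (let v = (-1 - p) in (v - p))); E=∅; St=[subL(-1)]⟩
t=3: ⟨T=(let v = (-1 - p) in (v - p)); E={p↦thunk(((λu. -3) (0 * 1)), ∅)}; St=[subL(-1)]⟩
t=4: ⟨T=(v - p); E={v↦thunk((-1 - p), {p↦thunk(((λu. -3) (0 * 1)), ∅)}), p↦thunk(((λu. -3) (0 * 1)), ∅)}; St=[subL(-1)]⟩
t=5: ⟨T=v; E={v↦thunk((-1 - p), {p↦thunk(((λu. -3) (0 * 1)), ∅)}), p↦thunk(((λu. -3) (0 * 1)), ∅)}; St=[subR :: subL(-1)]⟩
t=6: ⟨T=(-1 - p); E={p↦thunk(((λu. -3) (0 * 1)), ∅)}; St=[subR :: subL(-1)]⟩
t=7: ⟨T=-1; E={p↦thunk(((λu. -3) (0 * 1)), ∅)}; St=[subR :: subR :: subL(-1)]⟩
t=8: ⟨T=p; E={p↦thunk(((λu. -3) (0 * 1)), ∅)}; St=[subL(-1) :: subR :: subL(-1)]⟩
t=9: ⟨T=((λu. -3) (0 * 1)); E=∅; St=[subL(-1) :: subR :: subL(-1)]⟩
t=10: ⟨T=(λu. -3); E=∅; St=[thunk :: subL(-1) :: subR :: subL(-1)]⟩
t=11: ⟨T=-3; E={u↦thunk((0 * 1), ∅)}; St=[subL(-1) :: subR :: subL(-1)]⟩
t=12: ⟨T=p; E={v↦thunk((-1 - p), {p↦thunk(((λu. -3) (0 * 1)), ∅)}), p↦thunk(((λu. -3) (0 * 1)), ∅)}; St=[subL(2) :: subL(-1)]⟩
t=13: ⟨T=((λu. -3) (0 * 1)); E=∅; St=[subL(2) :: subL(-1)]⟩
t=14: ⟨T=(λu. -3); E=∅; St=[thunk :: subL(2) :: subL(-1)]⟩
t=15: ⟨T=-3; E={u↦thunk((0 * 1), ∅)}; St=[subL(2) :: subL(-1)]⟩
→ final value -6

Answer: -6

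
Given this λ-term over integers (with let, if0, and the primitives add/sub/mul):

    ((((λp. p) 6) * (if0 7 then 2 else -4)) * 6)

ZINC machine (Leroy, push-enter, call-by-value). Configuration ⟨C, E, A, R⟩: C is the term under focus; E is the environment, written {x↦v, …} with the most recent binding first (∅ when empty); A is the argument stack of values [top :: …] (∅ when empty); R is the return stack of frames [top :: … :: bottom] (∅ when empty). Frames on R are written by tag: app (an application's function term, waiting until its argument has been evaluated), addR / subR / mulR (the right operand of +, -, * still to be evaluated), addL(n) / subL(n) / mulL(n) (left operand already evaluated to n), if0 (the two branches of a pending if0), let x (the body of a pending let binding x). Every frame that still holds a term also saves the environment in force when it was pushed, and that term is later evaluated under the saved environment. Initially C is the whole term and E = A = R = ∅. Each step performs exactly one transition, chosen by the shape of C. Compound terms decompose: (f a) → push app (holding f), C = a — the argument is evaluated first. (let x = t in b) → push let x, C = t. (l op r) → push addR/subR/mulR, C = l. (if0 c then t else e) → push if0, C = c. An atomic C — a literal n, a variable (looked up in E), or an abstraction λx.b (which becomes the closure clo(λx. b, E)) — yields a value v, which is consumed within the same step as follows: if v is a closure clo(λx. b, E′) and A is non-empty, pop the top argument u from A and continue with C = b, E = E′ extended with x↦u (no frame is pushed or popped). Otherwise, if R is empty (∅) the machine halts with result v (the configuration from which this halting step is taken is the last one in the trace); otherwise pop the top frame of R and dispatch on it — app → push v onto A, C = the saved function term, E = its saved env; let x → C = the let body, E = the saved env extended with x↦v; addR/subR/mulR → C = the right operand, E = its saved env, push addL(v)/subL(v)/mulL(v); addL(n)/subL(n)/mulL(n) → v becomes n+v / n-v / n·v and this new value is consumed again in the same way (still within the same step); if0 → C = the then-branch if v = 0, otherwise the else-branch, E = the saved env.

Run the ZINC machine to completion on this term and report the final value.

Answer: -144

Machine steps:
[0] ⟨C=((((λp. p) 6) * (if0 7 then 2 else -4)) * 6); E=∅; A=∅; R=∅⟩
[1] ⟨C=(((λp. p) 6) * (if0 7 then 2 else -4)); E=∅; A=∅; R=[mulR]⟩
[2] ⟨C=((λp. p) 6); E=∅; A=∅; R=[mulR :: mulR]⟩
[3] ⟨C=6; E=∅; A=∅; R=[app :: mulR :: mulR]⟩
[4] ⟨C=(λp. p); E=∅; A=[6]; R=[mulR :: mulR]⟩
[5] ⟨C=p; E={p↦6}; A=∅; R=[mulR :: mulR]⟩
[6] ⟨C=(if0 7 then 2 else -4); E=∅; A=∅; R=[mulL(6) :: mulR]⟩
[7] ⟨C=7; E=∅; A=∅; R=[if0 :: mulL(6) :: mulR]⟩
[8] ⟨C=-4; E=∅; A=∅; R=[mulL(6) :: mulR]⟩
[9] ⟨C=6; E=∅; A=∅; R=[mulL(-24)]⟩
→ final value -144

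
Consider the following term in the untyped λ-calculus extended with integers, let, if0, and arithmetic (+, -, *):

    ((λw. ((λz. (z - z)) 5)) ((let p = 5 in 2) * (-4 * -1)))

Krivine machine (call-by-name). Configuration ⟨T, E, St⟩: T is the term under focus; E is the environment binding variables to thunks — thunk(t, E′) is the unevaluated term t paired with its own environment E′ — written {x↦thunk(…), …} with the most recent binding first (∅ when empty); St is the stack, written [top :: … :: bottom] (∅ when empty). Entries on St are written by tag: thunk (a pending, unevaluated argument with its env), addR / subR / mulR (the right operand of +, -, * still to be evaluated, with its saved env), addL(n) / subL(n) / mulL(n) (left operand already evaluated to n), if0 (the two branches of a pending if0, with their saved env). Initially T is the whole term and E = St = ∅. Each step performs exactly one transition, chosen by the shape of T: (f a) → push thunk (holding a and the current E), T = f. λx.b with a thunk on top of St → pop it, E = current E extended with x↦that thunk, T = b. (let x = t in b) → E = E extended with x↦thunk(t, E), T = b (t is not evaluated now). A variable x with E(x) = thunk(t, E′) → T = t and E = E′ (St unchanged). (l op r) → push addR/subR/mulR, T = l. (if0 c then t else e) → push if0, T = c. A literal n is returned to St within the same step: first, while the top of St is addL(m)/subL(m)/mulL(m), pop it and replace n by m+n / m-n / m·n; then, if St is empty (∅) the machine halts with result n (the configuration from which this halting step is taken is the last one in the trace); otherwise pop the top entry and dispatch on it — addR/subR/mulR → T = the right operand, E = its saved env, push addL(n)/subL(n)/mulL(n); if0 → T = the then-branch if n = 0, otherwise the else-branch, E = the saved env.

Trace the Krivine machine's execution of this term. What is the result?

Answer: 0

Machine steps:
0. ⟨T=((λw. ((λz. (z - z)) 5)) ((let p = 5 in 2) * (-4 * -1))); E=∅; St=∅⟩
1. ⟨T=(λw. ((λz. (z - z)) 5)); E=∅; St=[thunk]⟩
2. ⟨T=((λz. (z - z)) 5); E={w↦thunk(((let p = 5 in 2) * (-4 * -1)), ∅)}; St=∅⟩
3. ⟨T=(λz. (z - z)); E={w↦thunk(((let p = 5 in 2) * (-4 * -1)), ∅)}; St=[thunk]⟩
4. ⟨T=(z - z); E={z↦thunk(5, {w↦thunk(((let p = 5 in 2) * (-4 * -1)), ∅)}), w↦thunk(((let p = 5 in 2) * (-4 * -1)), ∅)}; St=∅⟩
5. ⟨T=z; E={z↦thunk(5, {w↦thunk(((let p = 5 in 2) * (-4 * -1)), ∅)}), w↦thunk(((let p = 5 in 2) * (-4 * -1)), ∅)}; St=[subR]⟩
6. ⟨T=5; E={w↦thunk(((let p = 5 in 2) * (-4 * -1)), ∅)}; St=[subR]⟩
7. ⟨T=z; E={z↦thunk(5, {w↦thunk(((let p = 5 in 2) * (-4 * -1)), ∅)}), w↦thunk(((let p = 5 in 2) * (-4 * -1)), ∅)}; St=[subL(5)]⟩
8. ⟨T=5; E={w↦thunk(((let p = 5 in 2) * (-4 * -1)), ∅)}; St=[subL(5)]⟩
→ final value 0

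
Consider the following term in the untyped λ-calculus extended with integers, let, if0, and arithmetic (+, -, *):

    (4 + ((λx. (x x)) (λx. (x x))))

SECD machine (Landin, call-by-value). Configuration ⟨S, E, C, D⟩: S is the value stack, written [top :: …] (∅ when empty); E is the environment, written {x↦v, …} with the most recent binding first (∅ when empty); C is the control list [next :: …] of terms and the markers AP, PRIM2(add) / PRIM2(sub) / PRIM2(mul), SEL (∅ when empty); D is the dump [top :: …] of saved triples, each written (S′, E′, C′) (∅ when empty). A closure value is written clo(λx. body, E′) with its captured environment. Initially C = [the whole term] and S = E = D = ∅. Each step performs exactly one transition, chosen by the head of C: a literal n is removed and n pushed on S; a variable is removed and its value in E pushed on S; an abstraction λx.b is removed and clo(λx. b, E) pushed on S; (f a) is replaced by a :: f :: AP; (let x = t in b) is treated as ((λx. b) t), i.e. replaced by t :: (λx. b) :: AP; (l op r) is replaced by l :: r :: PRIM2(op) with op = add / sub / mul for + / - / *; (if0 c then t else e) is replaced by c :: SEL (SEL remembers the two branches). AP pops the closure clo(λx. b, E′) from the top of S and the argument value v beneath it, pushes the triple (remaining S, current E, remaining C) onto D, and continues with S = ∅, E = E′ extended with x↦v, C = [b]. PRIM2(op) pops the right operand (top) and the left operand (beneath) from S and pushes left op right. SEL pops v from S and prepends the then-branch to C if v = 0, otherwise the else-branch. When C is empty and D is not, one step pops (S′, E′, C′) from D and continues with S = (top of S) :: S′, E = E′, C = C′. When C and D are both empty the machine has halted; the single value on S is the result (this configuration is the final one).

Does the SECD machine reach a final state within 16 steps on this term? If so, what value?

Answer: DIVERGES (no final state within 16 steps)

Derivation:
[0] <S=∅, E=∅, C=[(4 + ((λx. (x x)) (λx. (x x))))], D=∅>
[1] <S=∅, E=∅, C=[4 :: ((λx. (x x)) (λx. (x x))) :: PRIM2(add)], D=∅>
[2] <S=[4], E=∅, C=[((λx. (x x)) (λx. (x x))) :: PRIM2(add)], D=∅>
[3] <S=[4], E=∅, C=[(λx. (x x)) :: (λx. (x x)) :: AP :: PRIM2(add)], D=∅>
[4] <S=[clo(λx. (x x), ∅) :: 4], E=∅, C=[(λx. (x x)) :: AP :: PRIM2(add)], D=∅>
[5] <S=[clo(λx. (x x), ∅) :: clo(λx. (x x), ∅) :: 4], E=∅, C=[AP :: PRIM2(add)], D=∅>
[6] <S=∅, E={x↦clo(λx. (x x), ∅)}, C=[(x x)], D=[([4], ∅, [PRIM2(add)])]>
[7] <S=∅, E={x↦clo(λx. (x x), ∅)}, C=[x :: x :: AP], D=[([4], ∅, [PRIM2(add)])]>
[8] <S=[clo(λx. (x x), ∅)], E={x↦clo(λx. (x x), ∅)}, C=[x :: AP], D=[([4], ∅, [PRIM2(add)])]>
[9] <S=[clo(λx. (x x), ∅) :: clo(λx. (x x), ∅)], E={x↦clo(λx. (x x), ∅)}, C=[AP], D=[([4], ∅, [PRIM2(add)])]>
[10] <S=∅, E={x↦clo(λx. (x x), ∅)}, C=[(x x)], D=[(∅, {x↦clo(λx. (x x), ∅)}, ∅) :: ([4], ∅, [PRIM2(add)])]>
[11] <S=∅, E={x↦clo(λx. (x x), ∅)}, C=[x :: x :: AP], D=[(∅, {x↦clo(λx. (x x), ∅)}, ∅) :: ([4], ∅, [PRIM2(add)])]>
[12] <S=[clo(λx. (x x), ∅)], E={x↦clo(λx. (x x), ∅)}, C=[x :: AP], D=[(∅, {x↦clo(λx. (x x), ∅)}, ∅) :: ([4], ∅, [PRIM2(add)])]>
[13] <S=[clo(λx. (x x), ∅) :: clo(λx. (x x), ∅)], E={x↦clo(λx. (x x), ∅)}, C=[AP], D=[(∅, {x↦clo(λx. (x x), ∅)}, ∅) :: ([4], ∅, [PRIM2(add)])]>
[14] <S=∅, E={x↦clo(λx. (x x), ∅)}, C=[(x x)], D=[(∅, {x↦clo(λx. (x x), ∅)}, ∅) :: (∅, {x↦clo(λx. (x x), ∅)}, ∅) :: ([4], ∅, [PRIM2(add)])]>
[15] <S=∅, E={x↦clo(λx. (x x), ∅)}, C=[x :: x :: AP], D=[(∅, {x↦clo(λx. (x x), ∅)}, ∅) :: (∅, {x↦clo(λx. (x x), ∅)}, ∅) :: ([4], ∅, [PRIM2(add)])]>
[16] <S=[clo(λx. (x x), ∅)], E={x↦clo(λx. (x x), ∅)}, C=[x :: AP], D=[(∅, {x↦clo(λx. (x x), ∅)}, ∅) :: (∅, {x↦clo(λx. (x x), ∅)}, ∅) :: ([4], ∅, [PRIM2(add)])]>
→ 16 transitions taken and the configuration is still not final: no result within 16 steps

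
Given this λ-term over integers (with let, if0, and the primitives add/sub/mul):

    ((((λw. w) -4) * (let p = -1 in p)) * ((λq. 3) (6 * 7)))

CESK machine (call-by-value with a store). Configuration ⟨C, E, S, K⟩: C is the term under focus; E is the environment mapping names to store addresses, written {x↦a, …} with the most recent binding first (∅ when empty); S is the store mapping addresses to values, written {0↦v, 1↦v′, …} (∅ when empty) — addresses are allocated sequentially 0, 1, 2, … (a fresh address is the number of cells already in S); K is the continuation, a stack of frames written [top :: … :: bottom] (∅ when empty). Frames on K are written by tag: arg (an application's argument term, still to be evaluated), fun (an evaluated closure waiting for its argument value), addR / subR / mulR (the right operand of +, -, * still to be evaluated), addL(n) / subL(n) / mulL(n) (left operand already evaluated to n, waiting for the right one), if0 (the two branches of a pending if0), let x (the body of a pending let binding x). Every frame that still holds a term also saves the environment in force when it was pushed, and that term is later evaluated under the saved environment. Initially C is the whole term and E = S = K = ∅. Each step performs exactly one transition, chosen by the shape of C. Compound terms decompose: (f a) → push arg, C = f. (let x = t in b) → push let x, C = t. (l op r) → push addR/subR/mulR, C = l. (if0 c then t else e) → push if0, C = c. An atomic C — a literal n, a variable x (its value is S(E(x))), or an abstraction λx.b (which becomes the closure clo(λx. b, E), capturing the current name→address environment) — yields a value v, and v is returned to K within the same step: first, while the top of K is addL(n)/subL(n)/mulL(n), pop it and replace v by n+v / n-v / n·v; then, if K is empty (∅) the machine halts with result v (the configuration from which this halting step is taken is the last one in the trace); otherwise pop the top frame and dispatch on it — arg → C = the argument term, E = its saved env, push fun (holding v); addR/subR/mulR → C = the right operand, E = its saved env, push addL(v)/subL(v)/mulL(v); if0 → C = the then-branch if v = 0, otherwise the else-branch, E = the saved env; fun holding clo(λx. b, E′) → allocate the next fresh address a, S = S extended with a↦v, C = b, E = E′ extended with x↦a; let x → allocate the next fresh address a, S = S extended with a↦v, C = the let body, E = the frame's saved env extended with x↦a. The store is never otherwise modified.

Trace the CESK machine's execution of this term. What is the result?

Answer: 12

Execution trace:
0. ⟨C=((((λw. w) -4) * (let p = -1 in p)) * ((λq. 3) (6 * 7))); E=∅; S=∅; K=∅⟩
1. ⟨C=(((λw. w) -4) * (let p = -1 in p)); E=∅; S=∅; K=[mulR]⟩
2. ⟨C=((λw. w) -4); E=∅; S=∅; K=[mulR :: mulR]⟩
3. ⟨C=(λw. w); E=∅; S=∅; K=[arg :: mulR :: mulR]⟩
4. ⟨C=-4; E=∅; S=∅; K=[fun :: mulR :: mulR]⟩
5. ⟨C=w; E={w↦0}; S={0↦-4}; K=[mulR :: mulR]⟩
6. ⟨C=(let p = -1 in p); E=∅; S={0↦-4}; K=[mulL(-4) :: mulR]⟩
7. ⟨C=-1; E=∅; S={0↦-4}; K=[let p :: mulL(-4) :: mulR]⟩
8. ⟨C=p; E={p↦1}; S={0↦-4, 1↦-1}; K=[mulL(-4) :: mulR]⟩
9. ⟨C=((λq. 3) (6 * 7)); E=∅; S={0↦-4, 1↦-1}; K=[mulL(4)]⟩
10. ⟨C=(λq. 3); E=∅; S={0↦-4, 1↦-1}; K=[arg :: mulL(4)]⟩
11. ⟨C=(6 * 7); E=∅; S={0↦-4, 1↦-1}; K=[fun :: mulL(4)]⟩
12. ⟨C=6; E=∅; S={0↦-4, 1↦-1}; K=[mulR :: fun :: mulL(4)]⟩
13. ⟨C=7; E=∅; S={0↦-4, 1↦-1}; K=[mulL(6) :: fun :: mulL(4)]⟩
14. ⟨C=3; E={q↦2}; S={0↦-4, 1↦-1, 2↦42}; K=[mulL(4)]⟩
→ final value 12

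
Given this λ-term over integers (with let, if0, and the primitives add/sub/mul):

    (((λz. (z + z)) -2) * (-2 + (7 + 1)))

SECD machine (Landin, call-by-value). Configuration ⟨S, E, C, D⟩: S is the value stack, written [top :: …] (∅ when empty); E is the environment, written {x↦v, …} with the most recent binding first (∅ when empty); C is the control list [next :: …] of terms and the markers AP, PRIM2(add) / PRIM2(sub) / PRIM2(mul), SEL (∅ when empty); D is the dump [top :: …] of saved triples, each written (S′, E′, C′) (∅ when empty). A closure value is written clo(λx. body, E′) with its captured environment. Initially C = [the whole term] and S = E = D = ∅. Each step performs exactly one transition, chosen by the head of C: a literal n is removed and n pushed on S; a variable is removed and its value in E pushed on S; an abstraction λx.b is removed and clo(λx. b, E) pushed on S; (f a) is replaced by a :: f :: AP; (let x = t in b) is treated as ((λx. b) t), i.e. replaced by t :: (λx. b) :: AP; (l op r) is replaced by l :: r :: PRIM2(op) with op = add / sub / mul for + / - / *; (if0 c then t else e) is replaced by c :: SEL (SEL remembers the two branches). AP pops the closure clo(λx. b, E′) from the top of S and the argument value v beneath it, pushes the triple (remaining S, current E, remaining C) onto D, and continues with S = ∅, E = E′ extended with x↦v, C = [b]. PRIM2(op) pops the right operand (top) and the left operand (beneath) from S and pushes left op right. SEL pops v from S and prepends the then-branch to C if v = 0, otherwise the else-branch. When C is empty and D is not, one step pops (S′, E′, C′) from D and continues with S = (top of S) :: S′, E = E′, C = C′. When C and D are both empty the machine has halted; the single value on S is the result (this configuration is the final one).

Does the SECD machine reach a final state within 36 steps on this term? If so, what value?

t=0: [S=∅ | E=∅ | C=[(((λz. (z + z)) -2) * (-2 + (7 + 1)))] | D=∅]
t=1: [S=∅ | E=∅ | C=[((λz. (z + z)) -2) :: (-2 + (7 + 1)) :: PRIM2(mul)] | D=∅]
t=2: [S=∅ | E=∅ | C=[-2 :: (λz. (z + z)) :: AP :: (-2 + (7 + 1)) :: PRIM2(mul)] | D=∅]
t=3: [S=[-2] | E=∅ | C=[(λz. (z + z)) :: AP :: (-2 + (7 + 1)) :: PRIM2(mul)] | D=∅]
t=4: [S=[clo(λz. (z + z), ∅) :: -2] | E=∅ | C=[AP :: (-2 + (7 + 1)) :: PRIM2(mul)] | D=∅]
t=5: [S=∅ | E={z↦-2} | C=[(z + z)] | D=[(∅, ∅, [(-2 + (7 + 1)) :: PRIM2(mul)])]]
t=6: [S=∅ | E={z↦-2} | C=[z :: z :: PRIM2(add)] | D=[(∅, ∅, [(-2 + (7 + 1)) :: PRIM2(mul)])]]
t=7: [S=[-2] | E={z↦-2} | C=[z :: PRIM2(add)] | D=[(∅, ∅, [(-2 + (7 + 1)) :: PRIM2(mul)])]]
t=8: [S=[-2 :: -2] | E={z↦-2} | C=[PRIM2(add)] | D=[(∅, ∅, [(-2 + (7 + 1)) :: PRIM2(mul)])]]
t=9: [S=[-4] | E={z↦-2} | C=∅ | D=[(∅, ∅, [(-2 + (7 + 1)) :: PRIM2(mul)])]]
t=10: [S=[-4] | E=∅ | C=[(-2 + (7 + 1)) :: PRIM2(mul)] | D=∅]
t=11: [S=[-4] | E=∅ | C=[-2 :: (7 + 1) :: PRIM2(add) :: PRIM2(mul)] | D=∅]
t=12: [S=[-2 :: -4] | E=∅ | C=[(7 + 1) :: PRIM2(add) :: PRIM2(mul)] | D=∅]
t=13: [S=[-2 :: -4] | E=∅ | C=[7 :: 1 :: PRIM2(add) :: PRIM2(add) :: PRIM2(mul)] | D=∅]
t=14: [S=[7 :: -2 :: -4] | E=∅ | C=[1 :: PRIM2(add) :: PRIM2(add) :: PRIM2(mul)] | D=∅]
t=15: [S=[1 :: 7 :: -2 :: -4] | E=∅ | C=[PRIM2(add) :: PRIM2(add) :: PRIM2(mul)] | D=∅]
t=16: [S=[8 :: -2 :: -4] | E=∅ | C=[PRIM2(add) :: PRIM2(mul)] | D=∅]
t=17: [S=[6 :: -4] | E=∅ | C=[PRIM2(mul)] | D=∅]
t=18: [S=[-24] | E=∅ | C=∅ | D=∅]
→ final value -24

Answer: -24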